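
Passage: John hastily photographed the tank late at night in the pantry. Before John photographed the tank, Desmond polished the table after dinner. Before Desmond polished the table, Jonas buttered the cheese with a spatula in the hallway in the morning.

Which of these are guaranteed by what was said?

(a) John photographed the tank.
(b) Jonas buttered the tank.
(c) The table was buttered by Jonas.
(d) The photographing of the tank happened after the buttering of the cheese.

(a) Entailed — the original entails any weakening of itself; this just drops 'late at night', 'hastily', 'in the pantry'.
(b) Not entailed — Jonas buttered the cheese, not the tank; the tank belongs to the photographing event.
(c) Not entailed — Jonas buttered the cheese, not the table; the table belongs to the polishing event.
(d) Entailed — the narrative places the buttering before the photographing.

(a), (d)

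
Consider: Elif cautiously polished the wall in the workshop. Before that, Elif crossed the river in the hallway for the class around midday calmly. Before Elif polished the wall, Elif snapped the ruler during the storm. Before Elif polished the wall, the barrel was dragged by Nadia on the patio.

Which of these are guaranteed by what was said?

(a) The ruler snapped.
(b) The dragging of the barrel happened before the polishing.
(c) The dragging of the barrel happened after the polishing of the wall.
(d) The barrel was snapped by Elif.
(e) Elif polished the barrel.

(a) Entailed — 'Elif snapped the ruler' is causative; it entails the inchoative 'the ruler snapped'.
(b) Entailed — the narrative places the dragging before the polishing.
(c) Not entailed — the narrative places the dragging before the polishing, not after.
(d) Not entailed — Elif snapped the ruler, not the barrel; the barrel belongs to the dragging event.
(e) Not entailed — Elif polished the wall, not the barrel; the barrel belongs to the dragging event.

(a), (b)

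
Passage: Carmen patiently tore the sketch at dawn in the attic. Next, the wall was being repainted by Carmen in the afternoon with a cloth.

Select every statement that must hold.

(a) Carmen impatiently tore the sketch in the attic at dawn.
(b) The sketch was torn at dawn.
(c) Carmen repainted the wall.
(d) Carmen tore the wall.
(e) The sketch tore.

(a) Not entailed — 'impatiently' adds a manner not in (and inconsistent with) the original.
(b) Entailed — every conjunct here is already in the original tearing event.
(c) Not entailed — 'was repainting' is progressive on an accomplishment; it does not entail the completed 'repainted'.
(d) Not entailed — Carmen tore the sketch, not the wall; the wall belongs to the repainting event.
(e) Entailed — 'Carmen tore the sketch' is causative; it entails the inchoative 'the sketch tore'.

(b), (e)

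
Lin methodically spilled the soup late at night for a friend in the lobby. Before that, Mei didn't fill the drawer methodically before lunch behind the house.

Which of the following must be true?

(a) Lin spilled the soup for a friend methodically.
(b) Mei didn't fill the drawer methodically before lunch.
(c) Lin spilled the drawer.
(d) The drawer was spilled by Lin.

(a)

(a) Entailed — dropping 'in the lobby', 'late at night' leaves a sub-description the original still satisfies.
(b) Not entailed — dropping 'behind the house' under negation is not valid — the original leaves open that Mei filled the drawer some other way.
(c) Not entailed — Lin spilled the soup, not the drawer; the drawer belongs to the filling event.
(d) Not entailed — Lin spilled the soup, not the drawer; the drawer belongs to the filling event.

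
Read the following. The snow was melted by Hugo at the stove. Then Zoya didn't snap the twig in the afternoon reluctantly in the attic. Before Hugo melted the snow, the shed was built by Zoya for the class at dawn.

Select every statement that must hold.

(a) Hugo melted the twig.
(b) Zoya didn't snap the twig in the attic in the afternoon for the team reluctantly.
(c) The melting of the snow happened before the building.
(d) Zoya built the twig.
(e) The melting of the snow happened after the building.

(a) Not entailed — Hugo melted the snow, not the twig; the twig belongs to the snapping event.
(b) Entailed — under negation, adding a further restriction is entailed: if no such snapping event occurred, none occurred for the team either.
(c) Not entailed — the narrative places the building before the melting, not after.
(d) Not entailed — Zoya built the shed, not the twig; the twig belongs to the snapping event.
(e) Entailed — the narrative places the building before the melting.

(b), (e)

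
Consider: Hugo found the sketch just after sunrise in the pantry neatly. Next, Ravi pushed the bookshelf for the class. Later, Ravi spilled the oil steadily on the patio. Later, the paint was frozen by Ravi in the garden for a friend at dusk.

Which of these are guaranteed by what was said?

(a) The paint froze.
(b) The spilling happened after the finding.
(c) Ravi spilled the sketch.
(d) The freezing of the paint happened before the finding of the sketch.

(a), (b)

(a) Entailed — 'Ravi froze the paint' is causative; it entails the inchoative 'the paint froze'.
(b) Entailed — the narrative places the finding before the spilling.
(c) Not entailed — Ravi spilled the oil, not the sketch; the sketch belongs to the finding event.
(d) Not entailed — the narrative places the finding before the freezing, not after.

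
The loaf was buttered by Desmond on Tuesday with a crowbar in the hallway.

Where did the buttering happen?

in the hallway

'in the hallway' marks the location of the buttering event.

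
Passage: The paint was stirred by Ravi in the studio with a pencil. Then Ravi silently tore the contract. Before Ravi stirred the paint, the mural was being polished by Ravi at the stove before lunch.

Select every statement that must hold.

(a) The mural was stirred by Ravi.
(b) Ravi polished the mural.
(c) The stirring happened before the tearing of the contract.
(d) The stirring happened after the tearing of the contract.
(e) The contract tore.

(b), (c), (e)

(a) Not entailed — Ravi stirred the paint, not the mural; the mural belongs to the polishing event.
(b) Entailed — 'polish' is an activity; 'was polishing' entails that some polishing happened, so 'polished' holds.
(c) Entailed — the narrative places the stirring before the tearing.
(d) Not entailed — the narrative places the stirring before the tearing, not after.
(e) Entailed — 'Ravi tore the contract' is causative; it entails the inchoative 'the contract tore'.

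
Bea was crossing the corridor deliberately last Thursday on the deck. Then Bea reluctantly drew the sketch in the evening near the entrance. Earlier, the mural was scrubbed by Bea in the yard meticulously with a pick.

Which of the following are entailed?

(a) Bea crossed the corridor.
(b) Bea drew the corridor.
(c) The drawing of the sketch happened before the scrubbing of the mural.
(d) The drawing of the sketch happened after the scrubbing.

(a) Not entailed — 'was crossing' is progressive on an accomplishment; it does not entail the completed 'crossed'.
(b) Not entailed — Bea drew the sketch, not the corridor; the corridor belongs to the crossing event.
(c) Not entailed — the narrative places the scrubbing before the drawing, not after.
(d) Entailed — the narrative places the scrubbing before the drawing.

(d)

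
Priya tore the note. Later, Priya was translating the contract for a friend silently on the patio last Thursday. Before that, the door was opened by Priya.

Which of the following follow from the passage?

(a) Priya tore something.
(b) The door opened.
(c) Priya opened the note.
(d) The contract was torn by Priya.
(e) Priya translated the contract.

(a) Entailed — this follows by dropping conjuncts from the tearing event's description.
(b) Entailed — 'Priya opened the door' is causative; it entails the inchoative 'the door opened'.
(c) Not entailed — Priya opened the door, not the note; the note belongs to the tearing event.
(d) Not entailed — Priya tore the note, not the contract; the contract belongs to the translating event.
(e) Not entailed — 'was translating' is progressive on an accomplishment; it does not entail the completed 'translated'.

(a), (b)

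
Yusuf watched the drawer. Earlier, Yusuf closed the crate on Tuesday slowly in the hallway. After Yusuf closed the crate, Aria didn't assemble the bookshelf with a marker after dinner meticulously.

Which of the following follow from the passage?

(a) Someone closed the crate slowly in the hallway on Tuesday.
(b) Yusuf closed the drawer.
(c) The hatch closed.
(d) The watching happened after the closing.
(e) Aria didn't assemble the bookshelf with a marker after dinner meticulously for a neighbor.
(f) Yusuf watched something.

(a) Entailed — this follows by dropping conjuncts from the closing event's description.
(b) Not entailed — Yusuf closed the crate, not the drawer; the drawer belongs to the watching event.
(c) Not entailed — the crate is what closed, not the hatch.
(d) Entailed — the narrative places the closing before the watching.
(e) Entailed — under negation, adding a further restriction is entailed: if no such assembling event occurred, none occurred for a neighbor either.
(f) Entailed — this follows by dropping conjuncts from the watching event's description.

(a), (d), (e), (f)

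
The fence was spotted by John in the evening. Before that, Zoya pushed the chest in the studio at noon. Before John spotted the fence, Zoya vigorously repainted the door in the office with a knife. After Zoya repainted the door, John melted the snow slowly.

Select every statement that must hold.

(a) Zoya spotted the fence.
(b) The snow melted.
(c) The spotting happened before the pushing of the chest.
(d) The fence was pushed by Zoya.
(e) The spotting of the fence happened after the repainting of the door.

(a) Not entailed — the passage has John spotting the fence, not Zoya.
(b) Entailed — 'John melted the snow' is causative; it entails the inchoative 'the snow melted'.
(c) Not entailed — the narrative places the pushing before the spotting, not after.
(d) Not entailed — Zoya pushed the chest, not the fence; the fence belongs to the spotting event.
(e) Entailed — the narrative places the repainting before the spotting.

(b), (e)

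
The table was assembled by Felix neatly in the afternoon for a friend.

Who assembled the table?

'Felix' marks the agent of the assembling event.

Felix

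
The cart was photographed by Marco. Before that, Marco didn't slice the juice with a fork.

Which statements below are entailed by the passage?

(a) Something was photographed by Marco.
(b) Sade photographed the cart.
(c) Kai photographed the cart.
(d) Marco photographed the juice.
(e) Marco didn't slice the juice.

(a)

(a) Entailed — this follows by dropping conjuncts from the photographing event's description.
(b) Not entailed — the passage has Marco photographing the cart, not Sade.
(c) Not entailed — the passage has Marco photographing the cart, not Kai.
(d) Not entailed — Marco photographed the cart, not the juice; the juice belongs to the slicing event.
(e) Not entailed — dropping 'with a fork' under negation is not valid — the original leaves open that Marco sliced the juice some other way.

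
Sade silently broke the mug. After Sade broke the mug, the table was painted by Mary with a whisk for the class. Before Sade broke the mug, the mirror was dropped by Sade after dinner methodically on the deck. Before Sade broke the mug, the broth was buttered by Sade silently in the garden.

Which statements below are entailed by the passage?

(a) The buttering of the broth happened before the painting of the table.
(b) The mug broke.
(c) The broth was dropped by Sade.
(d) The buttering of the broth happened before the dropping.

(a) Entailed — the narrative places the buttering before the painting.
(b) Entailed — 'Sade broke the mug' is causative; it entails the inchoative 'the mug broke'.
(c) Not entailed — Sade dropped the mirror, not the broth; the broth belongs to the buttering event.
(d) Not entailed — the narrative doesn't order the buttering relative to the dropping.

(a), (b)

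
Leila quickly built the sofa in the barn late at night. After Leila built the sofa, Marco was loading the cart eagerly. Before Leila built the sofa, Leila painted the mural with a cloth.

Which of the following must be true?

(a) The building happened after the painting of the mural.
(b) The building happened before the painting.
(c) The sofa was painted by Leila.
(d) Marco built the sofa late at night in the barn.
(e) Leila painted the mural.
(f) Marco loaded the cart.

(a), (e)

(a) Entailed — the narrative places the painting before the building.
(b) Not entailed — the narrative places the painting before the building, not after.
(c) Not entailed — Leila painted the mural, not the sofa; the sofa belongs to the building event.
(d) Not entailed — the passage has Leila building the sofa, not Marco.
(e) Entailed — this follows by dropping conjuncts from the painting event's description.
(f) Not entailed — 'was loading' is progressive on an accomplishment; it does not entail the completed 'loaded'.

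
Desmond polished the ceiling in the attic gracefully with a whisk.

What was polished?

the ceiling

'the ceiling' marks the patient of the polishing event.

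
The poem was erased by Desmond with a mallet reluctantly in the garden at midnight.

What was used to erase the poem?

'with a mallet' marks the instrument of the erasing event.

a mallet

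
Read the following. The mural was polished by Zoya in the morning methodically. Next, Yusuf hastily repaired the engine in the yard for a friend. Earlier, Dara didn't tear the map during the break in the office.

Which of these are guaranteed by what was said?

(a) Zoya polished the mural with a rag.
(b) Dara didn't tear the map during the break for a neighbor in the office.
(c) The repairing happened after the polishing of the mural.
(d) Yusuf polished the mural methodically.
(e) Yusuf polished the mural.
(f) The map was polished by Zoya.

(a) Not entailed — 'with a rag' adds information not in the original event.
(b) Entailed — under negation, adding a further restriction is entailed: if no such tearing event occurred, none occurred for a neighbor either.
(c) Entailed — the narrative places the polishing before the repairing.
(d) Not entailed — the passage has Zoya polishing the mural, not Yusuf.
(e) Not entailed — the passage has Zoya polishing the mural, not Yusuf.
(f) Not entailed — Zoya polished the mural, not the map; the map belongs to the tearing event.

(b), (c)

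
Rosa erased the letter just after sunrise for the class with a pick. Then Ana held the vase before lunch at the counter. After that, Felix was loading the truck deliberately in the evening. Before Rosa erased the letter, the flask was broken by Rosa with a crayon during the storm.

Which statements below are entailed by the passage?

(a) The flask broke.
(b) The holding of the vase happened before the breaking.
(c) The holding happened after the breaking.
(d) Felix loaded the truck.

(a), (c)

(a) Entailed — 'Rosa broke the flask' is causative; it entails the inchoative 'the flask broke'.
(b) Not entailed — the narrative places the breaking before the holding, not after.
(c) Entailed — the narrative places the breaking before the holding.
(d) Not entailed — 'was loading' is progressive on an accomplishment; it does not entail the completed 'loaded'.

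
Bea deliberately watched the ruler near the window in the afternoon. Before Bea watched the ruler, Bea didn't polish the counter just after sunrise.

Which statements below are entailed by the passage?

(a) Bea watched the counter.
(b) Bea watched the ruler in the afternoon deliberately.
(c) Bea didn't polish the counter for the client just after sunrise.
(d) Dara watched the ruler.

(a) Not entailed — Bea watched the ruler, not the counter; the counter belongs to the polishing event.
(b) Entailed — every conjunct here is already in the original watching event.
(c) Entailed — under negation, adding a further restriction is entailed: if no such polishing event occurred, none occurred for the client either.
(d) Not entailed — the passage has Bea watching the ruler, not Dara.

(b), (c)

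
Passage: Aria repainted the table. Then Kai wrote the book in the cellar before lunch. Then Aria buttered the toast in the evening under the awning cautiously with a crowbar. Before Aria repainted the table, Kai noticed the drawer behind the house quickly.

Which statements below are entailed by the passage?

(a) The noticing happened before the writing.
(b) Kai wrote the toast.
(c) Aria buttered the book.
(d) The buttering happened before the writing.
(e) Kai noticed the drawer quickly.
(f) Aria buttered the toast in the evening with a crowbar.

(a), (e), (f)

(a) Entailed — the narrative places the noticing before the writing.
(b) Not entailed — Kai wrote the book, not the toast; the toast belongs to the buttering event.
(c) Not entailed — Aria buttered the toast, not the book; the book belongs to the writing event.
(d) Not entailed — the narrative places the writing before the buttering, not after.
(e) Entailed — dropping 'behind the house' leaves a sub-description the original still satisfies.
(f) Entailed — this follows by dropping conjuncts from the buttering event's description.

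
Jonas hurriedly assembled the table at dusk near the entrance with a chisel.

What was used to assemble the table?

'with a chisel' marks the instrument of the assembling event.

a chisel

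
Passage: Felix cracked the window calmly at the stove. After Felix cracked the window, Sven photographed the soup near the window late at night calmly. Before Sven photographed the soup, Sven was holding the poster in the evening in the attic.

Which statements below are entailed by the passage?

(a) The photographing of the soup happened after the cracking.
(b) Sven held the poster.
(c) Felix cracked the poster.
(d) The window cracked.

(a), (b), (d)

(a) Entailed — the narrative places the cracking before the photographing.
(b) Entailed — 'hold' is an activity; 'was holding' entails that some holding happened, so 'held' holds.
(c) Not entailed — Felix cracked the window, not the poster; the poster belongs to the holding event.
(d) Entailed — 'Felix cracked the window' is causative; it entails the inchoative 'the window cracked'.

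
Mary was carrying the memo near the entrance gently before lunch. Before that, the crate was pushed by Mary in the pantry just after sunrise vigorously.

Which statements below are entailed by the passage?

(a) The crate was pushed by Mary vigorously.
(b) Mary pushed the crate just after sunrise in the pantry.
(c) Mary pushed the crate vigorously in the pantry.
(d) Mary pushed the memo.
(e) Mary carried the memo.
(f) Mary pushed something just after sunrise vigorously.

(a) Entailed — every conjunct here is already in the original pushing event.
(b) Entailed — this follows by dropping conjuncts from the pushing event's description.
(c) Entailed — the original entails any weakening of itself; this just drops 'just after sunrise'.
(d) Not entailed — Mary pushed the crate, not the memo; the memo belongs to the carrying event.
(e) Entailed — 'carry' is an activity; 'was carrying' entails that some carrying happened, so 'carried' holds.
(f) Entailed — every conjunct here is already in the original pushing event.

(a), (b), (c), (e), (f)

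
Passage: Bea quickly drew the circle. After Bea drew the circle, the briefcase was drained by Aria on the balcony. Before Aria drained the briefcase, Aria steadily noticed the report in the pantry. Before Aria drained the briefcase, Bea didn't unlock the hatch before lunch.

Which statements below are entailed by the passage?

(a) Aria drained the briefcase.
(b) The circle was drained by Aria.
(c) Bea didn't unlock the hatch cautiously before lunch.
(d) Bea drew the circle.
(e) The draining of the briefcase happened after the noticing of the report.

(a) Entailed — dropping 'on the balcony' leaves a sub-description the original still satisfies.
(b) Not entailed — Aria drained the briefcase, not the circle; the circle belongs to the drawing event.
(c) Entailed — under negation, adding a further restriction is entailed: if no such unlocking event occurred, none occurred cautiously either.
(d) Entailed — dropping 'quickly' leaves a sub-description the original still satisfies.
(e) Entailed — the narrative places the noticing before the draining.

(a), (c), (d), (e)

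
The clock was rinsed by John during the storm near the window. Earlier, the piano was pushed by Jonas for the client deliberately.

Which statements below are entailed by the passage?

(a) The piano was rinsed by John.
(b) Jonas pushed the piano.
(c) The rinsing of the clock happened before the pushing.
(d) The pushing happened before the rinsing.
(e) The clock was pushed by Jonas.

(b), (d)

(a) Not entailed — John rinsed the clock, not the piano; the piano belongs to the pushing event.
(b) Entailed — the original entails any weakening of itself; this just drops 'deliberately', 'for the client'.
(c) Not entailed — the narrative places the pushing before the rinsing, not after.
(d) Entailed — the narrative places the pushing before the rinsing.
(e) Not entailed — Jonas pushed the piano, not the clock; the clock belongs to the rinsing event.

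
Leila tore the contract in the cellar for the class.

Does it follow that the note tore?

Nothing is said about any note; only the contract is affected.

no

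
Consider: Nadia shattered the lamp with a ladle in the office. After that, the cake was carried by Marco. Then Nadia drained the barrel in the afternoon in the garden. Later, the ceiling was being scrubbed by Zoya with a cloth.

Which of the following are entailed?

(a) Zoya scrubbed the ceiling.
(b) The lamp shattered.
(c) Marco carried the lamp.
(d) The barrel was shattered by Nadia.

(a) Entailed — 'scrub' is an activity; 'was scrubbing' entails that some scrubbing happened, so 'scrubbed' holds.
(b) Entailed — 'Nadia shattered the lamp' is causative; it entails the inchoative 'the lamp shattered'.
(c) Not entailed — Marco carried the cake, not the lamp; the lamp belongs to the shattering event.
(d) Not entailed — Nadia shattered the lamp, not the barrel; the barrel belongs to the draining event.

(a), (b)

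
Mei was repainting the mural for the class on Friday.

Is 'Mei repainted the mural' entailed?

'was repainting' is progressive; for an accomplishment like 'repaint the mural', it doesn't entail completion.

no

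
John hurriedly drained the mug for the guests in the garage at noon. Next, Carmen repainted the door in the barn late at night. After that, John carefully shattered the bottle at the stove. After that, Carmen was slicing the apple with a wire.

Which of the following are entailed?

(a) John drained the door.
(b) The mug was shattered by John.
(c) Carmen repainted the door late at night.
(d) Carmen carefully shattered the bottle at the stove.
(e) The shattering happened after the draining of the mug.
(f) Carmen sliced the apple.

(a) Not entailed — John drained the mug, not the door; the door belongs to the repainting event.
(b) Not entailed — John shattered the bottle, not the mug; the mug belongs to the draining event.
(c) Entailed — this follows by dropping conjuncts from the repainting event's description.
(d) Not entailed — the passage has John shattering the bottle, not Carmen.
(e) Entailed — the narrative places the draining before the shattering.
(f) Not entailed — 'was slicing' is progressive on an accomplishment; it does not entail the completed 'sliced'.

(c), (e)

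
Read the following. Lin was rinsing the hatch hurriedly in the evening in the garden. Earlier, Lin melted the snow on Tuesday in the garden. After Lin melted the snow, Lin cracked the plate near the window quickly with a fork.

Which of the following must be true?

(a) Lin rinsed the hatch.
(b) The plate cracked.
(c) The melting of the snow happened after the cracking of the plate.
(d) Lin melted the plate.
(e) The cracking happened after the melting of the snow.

(a), (b), (e)

(a) Entailed — 'rinse' is an activity; 'was rinsing' entails that some rinsing happened, so 'rinsed' holds.
(b) Entailed — 'Lin cracked the plate' is causative; it entails the inchoative 'the plate cracked'.
(c) Not entailed — the narrative places the melting before the cracking, not after.
(d) Not entailed — Lin melted the snow, not the plate; the plate belongs to the cracking event.
(e) Entailed — the narrative places the melting before the cracking.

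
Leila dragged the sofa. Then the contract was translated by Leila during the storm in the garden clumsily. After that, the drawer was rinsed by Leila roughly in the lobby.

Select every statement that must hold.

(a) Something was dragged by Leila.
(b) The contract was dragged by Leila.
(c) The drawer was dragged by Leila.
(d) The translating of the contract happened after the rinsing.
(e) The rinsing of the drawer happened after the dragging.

(a), (e)

(a) Entailed — the original entails any weakening of itself; this just generalizes the patient.
(b) Not entailed — Leila dragged the sofa, not the contract; the contract belongs to the translating event.
(c) Not entailed — Leila dragged the sofa, not the drawer; the drawer belongs to the rinsing event.
(d) Not entailed — the narrative places the translating before the rinsing, not after.
(e) Entailed — the narrative places the dragging before the rinsing.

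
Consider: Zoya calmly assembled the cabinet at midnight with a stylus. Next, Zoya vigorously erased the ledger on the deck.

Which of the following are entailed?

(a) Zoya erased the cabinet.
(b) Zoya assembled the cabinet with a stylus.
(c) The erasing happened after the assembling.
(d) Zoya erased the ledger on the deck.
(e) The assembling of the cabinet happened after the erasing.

(a) Not entailed — Zoya erased the ledger, not the cabinet; the cabinet belongs to the assembling event.
(b) Entailed — the original entails any weakening of itself; this just drops 'at midnight', 'calmly'.
(c) Entailed — the narrative places the assembling before the erasing.
(d) Entailed — the original entails any weakening of itself; this just drops 'vigorously'.
(e) Not entailed — the narrative places the assembling before the erasing, not after.

(b), (c), (d)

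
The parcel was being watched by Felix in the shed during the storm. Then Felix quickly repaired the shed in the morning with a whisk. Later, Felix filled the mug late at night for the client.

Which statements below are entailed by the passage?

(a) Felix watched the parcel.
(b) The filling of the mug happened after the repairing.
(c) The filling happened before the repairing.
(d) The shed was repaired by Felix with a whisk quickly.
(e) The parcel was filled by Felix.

(a), (b), (d)

(a) Entailed — 'watch' is an activity; 'was watching' entails that some watching happened, so 'watched' holds.
(b) Entailed — the narrative places the repairing before the filling.
(c) Not entailed — the narrative places the repairing before the filling, not after.
(d) Entailed — every conjunct here is already in the original repairing event.
(e) Not entailed — Felix filled the mug, not the parcel; the parcel belongs to the watching event.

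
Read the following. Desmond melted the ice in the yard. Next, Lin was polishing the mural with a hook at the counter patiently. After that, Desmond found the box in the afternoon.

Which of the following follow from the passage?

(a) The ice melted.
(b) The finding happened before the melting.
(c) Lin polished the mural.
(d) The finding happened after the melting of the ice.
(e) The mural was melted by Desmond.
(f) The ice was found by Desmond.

(a), (c), (d)

(a) Entailed — 'Desmond melted the ice' is causative; it entails the inchoative 'the ice melted'.
(b) Not entailed — the narrative places the melting before the finding, not after.
(c) Entailed — 'polish' is an activity; 'was polishing' entails that some polishing happened, so 'polished' holds.
(d) Entailed — the narrative places the melting before the finding.
(e) Not entailed — Desmond melted the ice, not the mural; the mural belongs to the polishing event.
(f) Not entailed — Desmond found the box, not the ice; the ice belongs to the melting event.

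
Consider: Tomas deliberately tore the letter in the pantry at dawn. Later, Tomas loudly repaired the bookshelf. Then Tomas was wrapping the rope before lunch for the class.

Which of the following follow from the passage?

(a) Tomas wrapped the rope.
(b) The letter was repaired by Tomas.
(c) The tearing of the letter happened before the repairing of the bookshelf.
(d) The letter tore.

(a) Not entailed — 'was wrapping' is progressive on an accomplishment; it does not entail the completed 'wrapped'.
(b) Not entailed — Tomas repaired the bookshelf, not the letter; the letter belongs to the tearing event.
(c) Entailed — the narrative places the tearing before the repairing.
(d) Entailed — 'Tomas tore the letter' is causative; it entails the inchoative 'the letter tore'.

(c), (d)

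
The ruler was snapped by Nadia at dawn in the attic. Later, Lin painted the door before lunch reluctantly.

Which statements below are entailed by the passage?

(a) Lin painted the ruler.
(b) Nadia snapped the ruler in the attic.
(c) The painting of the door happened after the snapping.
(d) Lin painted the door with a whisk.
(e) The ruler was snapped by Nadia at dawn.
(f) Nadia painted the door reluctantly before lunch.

(b), (c), (e)

(a) Not entailed — Lin painted the door, not the ruler; the ruler belongs to the snapping event.
(b) Entailed — every conjunct here is already in the original snapping event.
(c) Entailed — the narrative places the snapping before the painting.
(d) Not entailed — 'with a whisk' adds information not in the original event.
(e) Entailed — this follows by dropping conjuncts from the snapping event's description.
(f) Not entailed — the passage has Lin painting the door, not Nadia.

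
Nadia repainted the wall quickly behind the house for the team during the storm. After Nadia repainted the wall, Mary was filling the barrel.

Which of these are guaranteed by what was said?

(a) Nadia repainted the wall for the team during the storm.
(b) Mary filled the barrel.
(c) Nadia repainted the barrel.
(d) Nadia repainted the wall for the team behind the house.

(a) Entailed — dropping 'quickly', 'behind the house' leaves a sub-description the original still satisfies.
(b) Not entailed — 'was filling' is progressive on an accomplishment; it does not entail the completed 'filled'.
(c) Not entailed — Nadia repainted the wall, not the barrel; the barrel belongs to the filling event.
(d) Entailed — this follows by dropping conjuncts from the repainting event's description.

(a), (d)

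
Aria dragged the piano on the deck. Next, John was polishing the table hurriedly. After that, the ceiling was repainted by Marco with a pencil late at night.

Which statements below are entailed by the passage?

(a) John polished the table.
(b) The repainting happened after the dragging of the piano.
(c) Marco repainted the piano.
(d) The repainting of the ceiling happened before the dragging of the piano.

(a), (b)

(a) Entailed — 'polish' is an activity; 'was polishing' entails that some polishing happened, so 'polished' holds.
(b) Entailed — the narrative places the dragging before the repainting.
(c) Not entailed — Marco repainted the ceiling, not the piano; the piano belongs to the dragging event.
(d) Not entailed — the narrative places the dragging before the repainting, not after.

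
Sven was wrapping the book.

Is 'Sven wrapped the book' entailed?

no

'was wrapping' is progressive; for an accomplishment like 'wrap the book', it doesn't entail completion.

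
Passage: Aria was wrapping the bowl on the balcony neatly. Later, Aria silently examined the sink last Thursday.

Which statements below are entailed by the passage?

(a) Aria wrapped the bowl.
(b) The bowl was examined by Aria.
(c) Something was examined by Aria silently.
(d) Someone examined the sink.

(a) Not entailed — 'was wrapping' is progressive on an accomplishment; it does not entail the completed 'wrapped'.
(b) Not entailed — Aria examined the sink, not the bowl; the bowl belongs to the wrapping event.
(c) Entailed — this follows by dropping conjuncts from the examining event's description.
(d) Entailed — dropping 'silently', 'last Thursday' and generalizing the agent leaves a sub-description the original still satisfies.

(c), (d)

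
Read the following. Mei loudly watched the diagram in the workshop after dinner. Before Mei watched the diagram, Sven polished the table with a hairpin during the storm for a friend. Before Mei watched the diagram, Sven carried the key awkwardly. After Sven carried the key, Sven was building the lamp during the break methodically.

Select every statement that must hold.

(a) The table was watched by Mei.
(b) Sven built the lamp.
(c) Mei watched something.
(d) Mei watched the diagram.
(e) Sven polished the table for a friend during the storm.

(c), (d), (e)

(a) Not entailed — Mei watched the diagram, not the table; the table belongs to the polishing event.
(b) Not entailed — 'was building' is progressive on an accomplishment; it does not entail the completed 'built'.
(c) Entailed — this follows by dropping conjuncts from the watching event's description.
(d) Entailed — this follows by dropping conjuncts from the watching event's description.
(e) Entailed — every conjunct here is already in the original polishing event.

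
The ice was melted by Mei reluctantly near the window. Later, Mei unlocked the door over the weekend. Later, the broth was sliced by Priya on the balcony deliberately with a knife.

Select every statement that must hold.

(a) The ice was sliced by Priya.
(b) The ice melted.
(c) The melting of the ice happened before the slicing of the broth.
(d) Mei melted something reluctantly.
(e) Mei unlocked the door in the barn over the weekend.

(b), (c), (d)

(a) Not entailed — Priya sliced the broth, not the ice; the ice belongs to the melting event.
(b) Entailed — 'Mei melted the ice' is causative; it entails the inchoative 'the ice melted'.
(c) Entailed — the narrative places the melting before the slicing.
(d) Entailed — the original entails any weakening of itself; this just drops 'near the window' and generalizes the patient.
(e) Not entailed — 'in the barn' adds information not in the original event.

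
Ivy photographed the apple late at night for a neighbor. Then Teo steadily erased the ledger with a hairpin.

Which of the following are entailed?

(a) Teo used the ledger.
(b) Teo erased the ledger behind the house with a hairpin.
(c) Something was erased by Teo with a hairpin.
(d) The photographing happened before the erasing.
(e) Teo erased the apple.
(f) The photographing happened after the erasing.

(a) Not entailed — the ledger is the patient, not an instrument — Teo used a hairpin.
(b) Not entailed — 'behind the house' adds information not in the original event.
(c) Entailed — this follows by dropping conjuncts from the erasing event's description.
(d) Entailed — the narrative places the photographing before the erasing.
(e) Not entailed — Teo erased the ledger, not the apple; the apple belongs to the photographing event.
(f) Not entailed — the narrative places the photographing before the erasing, not after.

(c), (d)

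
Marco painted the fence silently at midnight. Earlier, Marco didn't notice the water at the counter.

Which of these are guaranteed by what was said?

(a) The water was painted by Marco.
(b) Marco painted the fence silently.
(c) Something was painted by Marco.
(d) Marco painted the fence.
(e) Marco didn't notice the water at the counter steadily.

(a) Not entailed — Marco painted the fence, not the water; the water belongs to the noticing event.
(b) Entailed — every conjunct here is already in the original painting event.
(c) Entailed — dropping 'silently', 'at midnight' and generalizing the patient leaves a sub-description the original still satisfies.
(d) Entailed — every conjunct here is already in the original painting event.
(e) Entailed — under negation, adding a further restriction is entailed: if no such noticing event occurred, none occurred steadily either.

(b), (c), (d), (e)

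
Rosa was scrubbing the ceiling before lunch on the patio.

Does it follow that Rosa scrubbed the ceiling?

'scrub' is atelic; if Rosa was scrubbing the ceiling, then Rosa scrubbed the ceiling (for some time).

yes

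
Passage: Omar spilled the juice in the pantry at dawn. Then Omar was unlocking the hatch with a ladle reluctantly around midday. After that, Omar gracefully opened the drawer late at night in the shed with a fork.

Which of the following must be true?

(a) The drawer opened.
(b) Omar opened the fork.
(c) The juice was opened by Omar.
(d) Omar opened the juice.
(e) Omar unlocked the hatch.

(a) Entailed — 'Omar opened the drawer' is causative; it entails the inchoative 'the drawer opened'.
(b) Not entailed — the fork is the instrument, not what was opened.
(c) Not entailed — Omar opened the drawer, not the juice; the juice belongs to the spilling event.
(d) Not entailed — Omar opened the drawer, not the juice; the juice belongs to the spilling event.
(e) Not entailed — 'was unlocking' is progressive on an accomplishment; it does not entail the completed 'unlocked'.

(a)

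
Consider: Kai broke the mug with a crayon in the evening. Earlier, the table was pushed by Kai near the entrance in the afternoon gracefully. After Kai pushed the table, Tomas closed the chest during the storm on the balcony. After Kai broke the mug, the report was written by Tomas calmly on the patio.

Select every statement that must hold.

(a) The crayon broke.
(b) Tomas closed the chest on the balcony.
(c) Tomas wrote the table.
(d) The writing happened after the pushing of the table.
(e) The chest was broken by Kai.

(b), (d)

(a) Not entailed — the mug is what broke, not the crayon.
(b) Entailed — every conjunct here is already in the original closing event.
(c) Not entailed — Tomas wrote the report, not the table; the table belongs to the pushing event.
(d) Entailed — the narrative places the pushing before the writing.
(e) Not entailed — Kai broke the mug, not the chest; the chest belongs to the closing event.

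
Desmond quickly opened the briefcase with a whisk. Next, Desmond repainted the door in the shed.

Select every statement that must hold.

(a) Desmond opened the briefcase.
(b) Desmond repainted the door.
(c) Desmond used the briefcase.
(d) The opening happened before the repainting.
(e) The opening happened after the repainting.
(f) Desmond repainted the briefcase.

(a), (b), (d)

(a) Entailed — every conjunct here is already in the original opening event.
(b) Entailed — every conjunct here is already in the original repainting event.
(c) Not entailed — the briefcase is the patient, not an instrument — Desmond used a whisk.
(d) Entailed — the narrative places the opening before the repainting.
(e) Not entailed — the narrative places the opening before the repainting, not after.
(f) Not entailed — Desmond repainted the door, not the briefcase; the briefcase belongs to the opening event.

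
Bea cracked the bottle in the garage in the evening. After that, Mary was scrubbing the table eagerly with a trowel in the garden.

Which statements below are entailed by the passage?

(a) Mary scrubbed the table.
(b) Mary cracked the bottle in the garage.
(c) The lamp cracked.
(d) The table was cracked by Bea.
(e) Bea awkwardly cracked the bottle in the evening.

(a)

(a) Entailed — 'scrub' is an activity; 'was scrubbing' entails that some scrubbing happened, so 'scrubbed' holds.
(b) Not entailed — the passage has Bea cracking the bottle, not Mary.
(c) Not entailed — the bottle is what cracked, not the lamp.
(d) Not entailed — Bea cracked the bottle, not the table; the table belongs to the scrubbing event.
(e) Not entailed — 'awkwardly' adds information not in the original event.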